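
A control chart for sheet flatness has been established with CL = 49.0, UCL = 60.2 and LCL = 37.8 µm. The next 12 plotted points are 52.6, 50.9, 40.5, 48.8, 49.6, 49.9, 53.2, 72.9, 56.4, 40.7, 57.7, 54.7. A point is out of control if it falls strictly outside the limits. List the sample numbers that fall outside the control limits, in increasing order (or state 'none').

Compare each point to [37.8, 60.2]: sample 8 = 72.9 > UCL.

8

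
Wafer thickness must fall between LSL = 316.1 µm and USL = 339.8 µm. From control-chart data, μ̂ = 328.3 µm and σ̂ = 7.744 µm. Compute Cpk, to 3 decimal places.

Cpu = (USL − μ̂) / (3σ̂) = (339.8 − 328.3) / (3 × 7.744) = 0.4950; Cpl = (μ̂ − LSL) / (3σ̂) = (328.3 − 316.1) / (3 × 7.744) = 0.5251; Cpk = min(Cpu, Cpl) = 0.4950

0.495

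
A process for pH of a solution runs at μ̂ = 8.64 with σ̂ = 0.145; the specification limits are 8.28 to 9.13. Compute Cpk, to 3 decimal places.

0.828

Cpu = (USL − μ̂) / (3σ̂) = (9.13 − 8.64) / (3 × 0.145) = 1.1264; Cpl = (μ̂ − LSL) / (3σ̂) = (8.64 − 8.28) / (3 × 0.145) = 0.8276; Cpk = min(Cpu, Cpl) = 0.8276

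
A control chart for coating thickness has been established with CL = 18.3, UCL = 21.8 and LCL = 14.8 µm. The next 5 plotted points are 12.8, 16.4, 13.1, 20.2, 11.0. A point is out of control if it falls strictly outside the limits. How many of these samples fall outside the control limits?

Compare each point to [14.8, 21.8]: sample 1 = 12.8 < LCL; sample 3 = 13.1 < LCL; sample 5 = 11.0 < LCL.

3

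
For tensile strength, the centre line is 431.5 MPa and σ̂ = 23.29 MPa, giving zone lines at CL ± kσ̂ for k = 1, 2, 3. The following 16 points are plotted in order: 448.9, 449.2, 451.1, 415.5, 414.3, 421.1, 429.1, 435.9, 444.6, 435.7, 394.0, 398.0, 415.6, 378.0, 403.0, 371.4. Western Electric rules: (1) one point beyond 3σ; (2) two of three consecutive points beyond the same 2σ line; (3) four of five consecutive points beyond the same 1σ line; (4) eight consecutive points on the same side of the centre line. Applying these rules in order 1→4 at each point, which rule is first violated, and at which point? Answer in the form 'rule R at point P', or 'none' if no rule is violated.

rule 3 at point 15

Zone of each point (C = within 1σ̂, B = 1σ̂–2σ̂, A = 2σ̂–3σ̂, * = beyond 3σ̂; sign = side of CL): 1:+C, 2:+C, 3:+C, 4:-C, 5:-C, 6:-C, 7:-C, 8:+C, 9:+C, 10:+C, 11:-B, 12:-B, 13:-C, 14:-A, 15:-B, 16:-A
Rule 3 (four of five consecutive points beyond the same 1σ limit) is satisfied at point 15.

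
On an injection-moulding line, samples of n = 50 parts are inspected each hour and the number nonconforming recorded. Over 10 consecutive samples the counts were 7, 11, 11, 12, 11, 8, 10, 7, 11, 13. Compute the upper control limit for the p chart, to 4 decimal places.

0.3723

p̄ = Σdᵢ / (k·n) = 101 / (10 × 50) = 0.20200
UCL = p̄ + 3·√(p̄(1−p̄)/n) = 0.20200 + 3 × √(0.20200×0.79800/50) = 0.20200 + 3 × 0.05678 = 0.37234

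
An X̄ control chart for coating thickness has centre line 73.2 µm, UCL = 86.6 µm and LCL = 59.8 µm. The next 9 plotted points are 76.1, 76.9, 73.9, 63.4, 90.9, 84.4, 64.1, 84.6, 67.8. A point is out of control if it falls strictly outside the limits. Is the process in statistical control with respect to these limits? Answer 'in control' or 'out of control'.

out of control

Compare each point to [59.8, 86.6]: sample 5 = 90.9 > UCL.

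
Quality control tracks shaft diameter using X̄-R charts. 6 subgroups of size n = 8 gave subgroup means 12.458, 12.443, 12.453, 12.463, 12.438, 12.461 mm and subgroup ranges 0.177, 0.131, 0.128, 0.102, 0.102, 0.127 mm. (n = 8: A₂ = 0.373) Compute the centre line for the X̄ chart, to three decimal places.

X̄̄ = (12.458 + 12.443 + 12.453 + 12.463 + 12.438 + 12.461) / 6 = 74.7160 / 6 = 12.4527
CL = X̄̄ = 12.4527

12.453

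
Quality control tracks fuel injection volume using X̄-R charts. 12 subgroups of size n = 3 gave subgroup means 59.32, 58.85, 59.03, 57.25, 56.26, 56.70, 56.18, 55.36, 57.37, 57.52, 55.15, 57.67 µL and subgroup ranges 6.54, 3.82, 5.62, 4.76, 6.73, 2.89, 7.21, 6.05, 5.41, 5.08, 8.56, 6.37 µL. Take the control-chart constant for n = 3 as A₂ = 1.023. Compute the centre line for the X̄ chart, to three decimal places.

X̄̄ = (59.32 + 58.85 + 59.03 + 57.25 + 56.26 + 56.70 + 56.18 + 55.36 + 57.37 + 57.52 + 55.15 + 57.67) / 12 = 686.6600 / 12 = 57.2217
CL = X̄̄ = 57.2217

57.222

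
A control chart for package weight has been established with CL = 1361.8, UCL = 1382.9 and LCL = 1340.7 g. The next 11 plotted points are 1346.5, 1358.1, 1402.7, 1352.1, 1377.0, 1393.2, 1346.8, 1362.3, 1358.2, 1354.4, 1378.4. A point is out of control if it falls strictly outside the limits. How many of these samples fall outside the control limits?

2

Compare each point to [1340.7, 1382.9]: sample 3 = 1402.7 > UCL; sample 6 = 1393.2 > UCL.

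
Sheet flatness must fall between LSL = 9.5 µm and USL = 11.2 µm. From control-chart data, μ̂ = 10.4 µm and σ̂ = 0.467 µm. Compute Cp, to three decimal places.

0.607

Cp = (USL − LSL) / (6σ̂) = (11.2 − 9.5) / (6 × 0.467) = 1.7000 / 2.8020 = 0.6067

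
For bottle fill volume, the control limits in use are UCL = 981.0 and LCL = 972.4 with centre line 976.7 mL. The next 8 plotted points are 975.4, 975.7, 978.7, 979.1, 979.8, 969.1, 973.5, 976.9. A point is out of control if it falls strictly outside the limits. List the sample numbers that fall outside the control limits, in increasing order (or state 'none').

Compare each point to [972.4, 981.0]: sample 6 = 969.1 < LCL.

6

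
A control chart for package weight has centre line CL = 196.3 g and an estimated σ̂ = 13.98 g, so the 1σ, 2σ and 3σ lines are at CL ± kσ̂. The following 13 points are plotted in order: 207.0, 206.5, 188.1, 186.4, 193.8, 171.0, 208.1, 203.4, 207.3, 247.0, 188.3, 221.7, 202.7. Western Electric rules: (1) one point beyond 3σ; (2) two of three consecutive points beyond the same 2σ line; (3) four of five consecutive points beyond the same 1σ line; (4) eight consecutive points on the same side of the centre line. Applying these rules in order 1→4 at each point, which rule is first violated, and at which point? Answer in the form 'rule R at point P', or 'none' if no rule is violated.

rule 1 at point 10

Zone of each point (C = within 1σ̂, B = 1σ̂–2σ̂, A = 2σ̂–3σ̂, * = beyond 3σ̂; sign = side of CL): 1:+C, 2:+C, 3:-C, 4:-C, 5:-C, 6:-B, 7:+C, 8:+C, 9:+C, 10:+*, 11:-C, 12:+B, 13:+C
Rule 1 (one point beyond the 3σ limits) is satisfied at point 10.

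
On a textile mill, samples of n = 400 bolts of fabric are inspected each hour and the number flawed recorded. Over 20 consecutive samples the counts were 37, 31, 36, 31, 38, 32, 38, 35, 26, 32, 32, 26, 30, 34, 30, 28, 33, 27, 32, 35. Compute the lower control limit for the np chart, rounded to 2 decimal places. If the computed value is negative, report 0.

15.84

p̄ = Σdᵢ / (k·n) = 643 / (20 × 400) = 0.08038
LCL = np̄ − 3·√(np̄(1−p̄)) = 32.1500 − 3 × 5.4375 = 15.8376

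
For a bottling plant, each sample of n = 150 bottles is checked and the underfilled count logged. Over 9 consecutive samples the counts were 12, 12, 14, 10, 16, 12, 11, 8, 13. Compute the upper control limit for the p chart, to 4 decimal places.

p̄ = Σdᵢ / (k·n) = 108 / (9 × 150) = 0.08000
UCL = p̄ + 3·√(p̄(1−p̄)/n) = 0.08000 + 3 × √(0.08000×0.92000/150) = 0.08000 + 3 × 0.02215 = 0.14645

0.1465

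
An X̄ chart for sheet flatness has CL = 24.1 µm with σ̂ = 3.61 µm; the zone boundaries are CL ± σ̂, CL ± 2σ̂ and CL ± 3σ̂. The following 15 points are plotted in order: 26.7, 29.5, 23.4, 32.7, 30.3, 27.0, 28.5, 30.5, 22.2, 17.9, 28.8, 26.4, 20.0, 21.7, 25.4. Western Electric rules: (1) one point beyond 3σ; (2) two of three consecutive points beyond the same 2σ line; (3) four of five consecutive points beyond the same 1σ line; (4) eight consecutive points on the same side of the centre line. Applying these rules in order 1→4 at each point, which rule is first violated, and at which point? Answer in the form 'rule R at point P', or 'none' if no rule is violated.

rule 3 at point 8

Zone of each point (C = within 1σ̂, B = 1σ̂–2σ̂, A = 2σ̂–3σ̂, * = beyond 3σ̂; sign = side of CL): 1:+C, 2:+B, 3:-C, 4:+A, 5:+B, 6:+C, 7:+B, 8:+B, 9:-C, 10:-B, 11:+B, 12:+C, 13:-B, 14:-C, 15:+C
Rule 3 (four of five consecutive points beyond the same 1σ limit) is satisfied at point 8.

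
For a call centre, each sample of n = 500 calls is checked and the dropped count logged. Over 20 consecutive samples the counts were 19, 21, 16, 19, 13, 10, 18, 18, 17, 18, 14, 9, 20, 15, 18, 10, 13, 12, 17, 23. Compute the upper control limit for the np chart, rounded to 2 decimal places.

27.81

p̄ = Σdᵢ / (k·n) = 320 / (20 × 500) = 0.03200
UCL = np̄ + 3·√(np̄(1−p̄)) = 16.0000 + 3 × √(16.0000×0.96800) = 16.0000 + 3 × 3.9355 = 27.8064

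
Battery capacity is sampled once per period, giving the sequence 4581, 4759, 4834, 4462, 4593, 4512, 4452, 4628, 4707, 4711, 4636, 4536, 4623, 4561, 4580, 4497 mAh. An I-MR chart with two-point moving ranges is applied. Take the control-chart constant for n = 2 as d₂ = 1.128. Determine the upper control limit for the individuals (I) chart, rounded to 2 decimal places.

X̄ = (4581 + 4759 + 4834 + 4462 + 4593 + 4512 + 4452 + 4628 + 4707 + 4711 + 4636 + 4536 + 4623 + 4561 + 4580 + 4497) / 16 = 4604.5000
Moving ranges: 178, 75, 372, 131, 81, 60, 176, 79, 4, 75, 100, 87, 62, 19, 83; M̄R̄ = 1582.0000 / 15 = 105.4667
UCL = X̄ + 3·M̄R̄/d₂ = 4604.5000 + 3 × 105.4667 / 1.128 = 4884.9965

4885.00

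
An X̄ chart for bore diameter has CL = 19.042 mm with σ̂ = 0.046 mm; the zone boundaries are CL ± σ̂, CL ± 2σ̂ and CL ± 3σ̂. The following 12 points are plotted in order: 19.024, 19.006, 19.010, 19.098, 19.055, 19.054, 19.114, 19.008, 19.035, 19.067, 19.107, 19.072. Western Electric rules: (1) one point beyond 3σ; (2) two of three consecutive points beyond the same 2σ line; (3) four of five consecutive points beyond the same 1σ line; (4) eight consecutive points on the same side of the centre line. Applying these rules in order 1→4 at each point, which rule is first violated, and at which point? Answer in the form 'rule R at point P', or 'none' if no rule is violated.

none

Zone of each point (C = within 1σ̂, B = 1σ̂–2σ̂, A = 2σ̂–3σ̂, * = beyond 3σ̂; sign = side of CL): 1:-C, 2:-C, 3:-C, 4:+B, 5:+C, 6:+C, 7:+B, 8:-C, 9:-C, 10:+C, 11:+B, 12:+C
No rule fires across all 12 points.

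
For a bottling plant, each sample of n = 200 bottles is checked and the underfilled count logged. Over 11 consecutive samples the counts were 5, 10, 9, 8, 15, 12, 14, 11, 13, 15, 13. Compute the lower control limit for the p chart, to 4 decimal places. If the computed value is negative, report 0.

0.0077

p̄ = Σdᵢ / (k·n) = 125 / (11 × 200) = 0.05682
LCL = p̄ − 3·√(p̄(1−p̄)/n) = 0.05682 − 3 × 0.01637 = 0.00771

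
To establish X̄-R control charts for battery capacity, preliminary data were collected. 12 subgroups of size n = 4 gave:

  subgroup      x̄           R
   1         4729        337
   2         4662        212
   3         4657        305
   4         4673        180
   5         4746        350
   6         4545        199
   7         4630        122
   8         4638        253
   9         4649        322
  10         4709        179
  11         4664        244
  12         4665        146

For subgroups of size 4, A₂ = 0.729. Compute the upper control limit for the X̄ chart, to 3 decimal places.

X̄̄ = (4729 + 4662 + 4657 + 4673 + 4746 + 4545 + 4630 + 4638 + 4649 + 4709 + 4664 + 4665) / 12 = 55967.0000 / 12 = 4663.9167
R̄ = (337 + 212 + 305 + 180 + 350 + 199 + 122 + 253 + 322 + 179 + 244 + 146) / 12 = 2849.0000 / 12 = 237.4167
UCL = X̄̄ + A₂·R̄ = 4663.9167 + 0.729 × 237.4167 = 4836.9934

4836.993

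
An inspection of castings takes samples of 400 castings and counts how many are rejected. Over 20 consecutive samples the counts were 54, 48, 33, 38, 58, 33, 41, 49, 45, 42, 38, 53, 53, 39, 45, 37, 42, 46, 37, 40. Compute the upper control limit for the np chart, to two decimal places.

p̄ = Σdᵢ / (k·n) = 871 / (20 × 400) = 0.10887
UCL = np̄ + 3·√(np̄(1−p̄)) = 43.5500 + 3 × √(43.5500×0.89112) = 43.5500 + 3 × 6.2296 = 62.2389

62.24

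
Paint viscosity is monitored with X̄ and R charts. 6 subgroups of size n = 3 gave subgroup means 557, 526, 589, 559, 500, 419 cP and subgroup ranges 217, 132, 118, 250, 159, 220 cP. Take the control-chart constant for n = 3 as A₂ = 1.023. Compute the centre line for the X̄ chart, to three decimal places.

X̄̄ = (557 + 526 + 589 + 559 + 500 + 419) / 6 = 3150.0000 / 6 = 525.0000
CL = X̄̄ = 525.0000

525.000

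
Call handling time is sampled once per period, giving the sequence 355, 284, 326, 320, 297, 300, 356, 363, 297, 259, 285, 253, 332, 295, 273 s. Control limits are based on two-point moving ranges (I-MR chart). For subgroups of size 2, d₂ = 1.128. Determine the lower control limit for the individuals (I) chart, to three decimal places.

X̄ = (355 + 284 + 326 + 320 + 297 + 300 + 356 + 363 + 297 + 259 + 285 + 253 + 332 + 295 + 273) / 15 = 306.3333
Moving ranges: 71, 42, 6, 23, 3, 56, 7, 66, 38, 26, 32, 79, 37, 22; M̄R̄ = 508.0000 / 14 = 36.2857
LCL = X̄ − 3·M̄R̄/d₂ = 306.3333 − 3 × 36.2857 / 1.128 = 209.8288

209.829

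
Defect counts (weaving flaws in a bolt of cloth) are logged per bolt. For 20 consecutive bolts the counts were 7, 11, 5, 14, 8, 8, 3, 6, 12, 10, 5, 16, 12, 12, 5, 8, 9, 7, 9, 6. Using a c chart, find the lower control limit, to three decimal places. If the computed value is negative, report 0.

c̄ = (7 + 11 + 5 + 14 + 8 + 8 + 3 + 6 + 12 + 10 + 5 + 16 + 12 + 12 + 5 + 8 + 9 + 7 + 9 + 6) / 20 = 173 / 20 = 8.6500
LCL = c̄ − 3√c̄ = 8.6500 − 3 × 2.9411 = -0.1733 → 0 (cannot be negative)

0.000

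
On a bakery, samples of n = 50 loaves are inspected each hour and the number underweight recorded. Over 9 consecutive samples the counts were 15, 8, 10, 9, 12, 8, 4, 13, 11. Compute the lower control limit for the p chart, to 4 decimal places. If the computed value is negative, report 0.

0.0303

p̄ = Σdᵢ / (k·n) = 90 / (9 × 50) = 0.20000
LCL = p̄ − 3·√(p̄(1−p̄)/n) = 0.20000 − 3 × 0.05657 = 0.03029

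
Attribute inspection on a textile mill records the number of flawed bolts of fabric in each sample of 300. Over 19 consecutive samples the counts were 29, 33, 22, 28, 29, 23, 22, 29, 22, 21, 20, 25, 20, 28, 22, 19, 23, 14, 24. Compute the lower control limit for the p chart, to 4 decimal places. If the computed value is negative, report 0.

p̄ = Σdᵢ / (k·n) = 453 / (19 × 300) = 0.07947
LCL = p̄ − 3·√(p̄(1−p̄)/n) = 0.07947 − 3 × 0.01562 = 0.03263

0.0326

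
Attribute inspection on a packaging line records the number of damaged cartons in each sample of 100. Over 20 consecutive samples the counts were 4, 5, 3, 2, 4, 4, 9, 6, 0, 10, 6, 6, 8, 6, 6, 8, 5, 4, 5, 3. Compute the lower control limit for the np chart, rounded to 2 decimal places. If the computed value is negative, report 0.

0.00

p̄ = Σdᵢ / (k·n) = 104 / (20 × 100) = 0.05200
LCL = np̄ − 3·√(np̄(1−p̄)) = 5.2000 − 3 × 2.2203 = -1.4608 → 0 (negative, so LCL = 0)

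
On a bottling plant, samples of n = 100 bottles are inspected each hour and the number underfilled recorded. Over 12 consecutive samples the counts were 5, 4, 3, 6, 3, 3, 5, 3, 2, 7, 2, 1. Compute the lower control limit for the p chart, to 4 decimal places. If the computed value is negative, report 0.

p̄ = Σdᵢ / (k·n) = 44 / (12 × 100) = 0.03667
LCL = p̄ − 3·√(p̄(1−p̄)/n) = 0.03667 − 3 × 0.01879 = -0.01972 → 0 (negative, so LCL = 0)

0.0000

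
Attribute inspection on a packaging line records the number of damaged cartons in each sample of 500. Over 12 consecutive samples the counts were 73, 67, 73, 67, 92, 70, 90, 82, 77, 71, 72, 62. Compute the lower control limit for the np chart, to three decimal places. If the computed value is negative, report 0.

50.758

p̄ = Σdᵢ / (k·n) = 896 / (12 × 500) = 0.14933
LCL = np̄ − 3·√(np̄(1−p̄)) = 74.6667 − 3 × 7.9697 = 50.7575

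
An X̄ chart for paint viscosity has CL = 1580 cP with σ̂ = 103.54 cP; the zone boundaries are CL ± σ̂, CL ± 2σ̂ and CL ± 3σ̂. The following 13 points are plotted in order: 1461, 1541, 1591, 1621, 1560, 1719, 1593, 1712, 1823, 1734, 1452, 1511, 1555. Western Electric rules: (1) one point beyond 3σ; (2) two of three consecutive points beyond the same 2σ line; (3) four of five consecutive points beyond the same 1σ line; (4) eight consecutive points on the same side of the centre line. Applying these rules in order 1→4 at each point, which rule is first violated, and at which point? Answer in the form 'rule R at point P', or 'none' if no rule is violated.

rule 3 at point 10

Zone of each point (C = within 1σ̂, B = 1σ̂–2σ̂, A = 2σ̂–3σ̂, * = beyond 3σ̂; sign = side of CL): 1:-B, 2:-C, 3:+C, 4:+C, 5:-C, 6:+B, 7:+C, 8:+B, 9:+A, 10:+B, 11:-B, 12:-C, 13:-C
Rule 3 (four of five consecutive points beyond the same 1σ limit) is satisfied at point 10.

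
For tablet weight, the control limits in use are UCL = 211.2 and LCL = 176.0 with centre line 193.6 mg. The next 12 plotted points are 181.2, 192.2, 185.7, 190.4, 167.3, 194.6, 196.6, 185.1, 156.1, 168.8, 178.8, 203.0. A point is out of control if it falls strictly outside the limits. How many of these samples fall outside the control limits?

Compare each point to [176.0, 211.2]: sample 5 = 167.3 < LCL; sample 9 = 156.1 < LCL; sample 10 = 168.8 < LCL.

3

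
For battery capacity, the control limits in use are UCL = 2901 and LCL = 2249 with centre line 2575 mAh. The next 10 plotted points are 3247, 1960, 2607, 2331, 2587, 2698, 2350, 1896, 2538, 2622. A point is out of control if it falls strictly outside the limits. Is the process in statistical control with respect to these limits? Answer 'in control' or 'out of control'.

Compare each point to [2249, 2901]: sample 1 = 3247 > UCL; sample 2 = 1960 < LCL; sample 8 = 1896 < LCL.

out of control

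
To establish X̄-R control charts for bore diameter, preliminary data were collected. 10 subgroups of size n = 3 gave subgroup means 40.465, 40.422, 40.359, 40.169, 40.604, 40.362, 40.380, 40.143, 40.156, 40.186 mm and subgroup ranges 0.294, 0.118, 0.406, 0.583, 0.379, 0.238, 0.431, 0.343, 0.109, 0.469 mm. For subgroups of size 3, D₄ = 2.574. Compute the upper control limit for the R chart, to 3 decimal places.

0.867

R̄ = (0.294 + 0.118 + 0.406 + 0.583 + 0.379 + 0.238 + 0.431 + 0.343 + 0.109 + 0.469) / 10 = 3.3700 / 10 = 0.3370
UCL_R = D₄·R̄ = 2.574 × 0.3370 = 0.8674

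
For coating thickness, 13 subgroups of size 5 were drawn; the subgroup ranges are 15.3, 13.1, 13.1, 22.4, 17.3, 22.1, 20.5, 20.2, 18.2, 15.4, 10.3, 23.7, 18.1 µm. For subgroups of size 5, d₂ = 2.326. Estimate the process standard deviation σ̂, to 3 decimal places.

R̄ = (15.3 + 13.1 + 13.1 + 22.4 + 17.3 + 22.1 + 20.5 + 20.2 + 18.2 + 15.4 + 10.3 + 23.7 + 18.1) / 13 = 17.6692
σ̂ = R̄ / d₂ = 17.6692 / 2.326 = 7.5964

7.596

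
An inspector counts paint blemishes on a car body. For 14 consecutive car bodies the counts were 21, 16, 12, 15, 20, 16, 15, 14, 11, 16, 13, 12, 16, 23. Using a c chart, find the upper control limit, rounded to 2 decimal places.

c̄ = (21 + 16 + 12 + 15 + 20 + 16 + 15 + 14 + 11 + 16 + 13 + 12 + 16 + 23) / 14 = 220 / 14 = 15.7143
UCL = c̄ + 3√c̄ = 15.7143 + 3 × √15.7143 = 15.7143 + 3 × 3.9641 = 27.6067

27.61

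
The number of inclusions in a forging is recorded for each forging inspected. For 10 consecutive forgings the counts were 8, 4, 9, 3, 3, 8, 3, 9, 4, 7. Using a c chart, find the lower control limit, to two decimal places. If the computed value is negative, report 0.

c̄ = (8 + 4 + 9 + 3 + 3 + 8 + 3 + 9 + 4 + 7) / 10 = 58 / 10 = 5.8000
LCL = c̄ − 3√c̄ = 5.8000 − 3 × 2.4083 = -1.4250 → 0 (cannot be negative)

0.00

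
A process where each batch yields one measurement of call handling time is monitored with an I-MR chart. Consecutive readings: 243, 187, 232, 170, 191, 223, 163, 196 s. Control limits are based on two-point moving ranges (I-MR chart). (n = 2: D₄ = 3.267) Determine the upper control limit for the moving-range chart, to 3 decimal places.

Moving ranges: 56, 45, 62, 21, 32, 60, 33; M̄R̄ = 309.0000 / 7 = 44.1429
UCL_MR = D₄·M̄R̄ = 3.267 × 44.1429 = 144.2147

144.215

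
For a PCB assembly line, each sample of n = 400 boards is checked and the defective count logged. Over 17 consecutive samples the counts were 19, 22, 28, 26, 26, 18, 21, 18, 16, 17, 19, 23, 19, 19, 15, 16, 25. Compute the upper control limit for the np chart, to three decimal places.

p̄ = Σdᵢ / (k·n) = 347 / (17 × 400) = 0.05103
UCL = np̄ + 3·√(np̄(1−p̄)) = 20.4118 + 3 × √(20.4118×0.94897) = 20.4118 + 3 × 4.4012 = 33.6152

33.615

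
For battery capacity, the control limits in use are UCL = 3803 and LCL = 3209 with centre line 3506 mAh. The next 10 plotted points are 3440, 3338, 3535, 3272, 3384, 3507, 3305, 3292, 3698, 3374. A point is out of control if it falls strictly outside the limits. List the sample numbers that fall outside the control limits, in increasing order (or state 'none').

All 10 points lie within [3209, 3803].

none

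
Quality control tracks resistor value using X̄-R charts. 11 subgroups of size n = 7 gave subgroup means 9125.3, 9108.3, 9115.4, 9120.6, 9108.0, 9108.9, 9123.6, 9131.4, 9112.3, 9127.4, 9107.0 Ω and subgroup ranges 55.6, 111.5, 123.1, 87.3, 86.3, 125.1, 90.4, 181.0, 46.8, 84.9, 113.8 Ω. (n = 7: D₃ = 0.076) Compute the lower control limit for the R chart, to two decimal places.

7.64

R̄ = (55.6 + 111.5 + 123.1 + 87.3 + 86.3 + 125.1 + 90.4 + 181.0 + 46.8 + 84.9 + 113.8) / 11 = 1105.8000 / 11 = 100.5273
LCL_R = D₃·R̄ = 0.076 × 100.5273 = 7.6401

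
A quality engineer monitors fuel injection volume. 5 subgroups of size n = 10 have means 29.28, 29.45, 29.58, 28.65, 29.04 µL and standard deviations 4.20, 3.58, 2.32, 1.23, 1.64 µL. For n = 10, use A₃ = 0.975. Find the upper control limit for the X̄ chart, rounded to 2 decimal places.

X̄̄ = (29.28 + 29.45 + 29.58 + 28.65 + 29.04) / 5 = 29.2000
s̄ = (4.20 + 3.58 + 2.32 + 1.23 + 1.64) / 5 = 2.5940
UCL = X̄̄ + A₃·s̄ = 29.2000 + 0.975 × 2.5940 = 31.7292

31.73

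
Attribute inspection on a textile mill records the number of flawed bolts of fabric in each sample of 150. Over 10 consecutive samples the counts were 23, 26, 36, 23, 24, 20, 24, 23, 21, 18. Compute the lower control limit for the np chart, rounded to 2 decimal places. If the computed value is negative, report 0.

p̄ = Σdᵢ / (k·n) = 238 / (10 × 150) = 0.15867
LCL = np̄ − 3·√(np̄(1−p̄)) = 23.8000 − 3 × 4.4748 = 10.3756

10.38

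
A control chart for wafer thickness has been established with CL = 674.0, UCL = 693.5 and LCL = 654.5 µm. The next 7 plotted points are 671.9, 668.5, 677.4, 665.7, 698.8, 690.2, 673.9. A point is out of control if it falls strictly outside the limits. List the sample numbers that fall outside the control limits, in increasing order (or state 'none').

Compare each point to [654.5, 693.5]: sample 5 = 698.8 > UCL.

5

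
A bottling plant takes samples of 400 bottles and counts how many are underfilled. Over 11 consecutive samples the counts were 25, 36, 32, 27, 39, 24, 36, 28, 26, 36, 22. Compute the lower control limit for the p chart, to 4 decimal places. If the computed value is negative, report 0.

0.0357

p̄ = Σdᵢ / (k·n) = 331 / (11 × 400) = 0.07523
LCL = p̄ − 3·√(p̄(1−p̄)/n) = 0.07523 − 3 × 0.01319 = 0.03566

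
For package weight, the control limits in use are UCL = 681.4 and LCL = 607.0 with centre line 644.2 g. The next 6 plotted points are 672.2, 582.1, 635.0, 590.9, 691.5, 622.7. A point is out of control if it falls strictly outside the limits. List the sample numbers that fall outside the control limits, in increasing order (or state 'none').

2, 4, 5

Compare each point to [607.0, 681.4]: sample 2 = 582.1 < LCL; sample 4 = 590.9 < LCL; sample 5 = 691.5 > UCL.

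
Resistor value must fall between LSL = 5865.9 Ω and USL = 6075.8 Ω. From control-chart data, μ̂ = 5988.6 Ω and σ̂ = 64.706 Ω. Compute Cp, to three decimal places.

Cp = (USL − LSL) / (6σ̂) = (6075.8 − 5865.9) / (6 × 64.706) = 209.9000 / 388.2360 = 0.5407

0.541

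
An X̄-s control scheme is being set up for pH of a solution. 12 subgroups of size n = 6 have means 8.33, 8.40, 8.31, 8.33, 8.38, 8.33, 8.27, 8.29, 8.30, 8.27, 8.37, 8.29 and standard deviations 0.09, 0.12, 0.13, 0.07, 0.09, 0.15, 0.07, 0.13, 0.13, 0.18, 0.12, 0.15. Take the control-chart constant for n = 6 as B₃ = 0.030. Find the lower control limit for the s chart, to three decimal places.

0.004

s̄ = (0.09 + 0.12 + 0.13 + 0.07 + 0.09 + 0.15 + 0.07 + 0.13 + 0.13 + 0.18 + 0.12 + 0.15) / 12 = 0.1192
LCL_s = B₃·s̄ = 0.030 × 0.1192 = 0.0036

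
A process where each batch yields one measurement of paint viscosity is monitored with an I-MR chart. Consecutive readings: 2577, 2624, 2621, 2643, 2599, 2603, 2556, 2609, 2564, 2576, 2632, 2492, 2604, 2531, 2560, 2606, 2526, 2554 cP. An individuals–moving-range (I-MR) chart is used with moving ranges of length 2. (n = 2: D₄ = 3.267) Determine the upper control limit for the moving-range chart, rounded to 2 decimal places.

Moving ranges: 47, 3, 22, 44, 4, 47, 53, 45, 12, 56, 140, 112, 73, 29, 46, 80, 28; M̄R̄ = 841.0000 / 17 = 49.4706
UCL_MR = D₄·M̄R̄ = 3.267 × 49.4706 = 161.6204

161.62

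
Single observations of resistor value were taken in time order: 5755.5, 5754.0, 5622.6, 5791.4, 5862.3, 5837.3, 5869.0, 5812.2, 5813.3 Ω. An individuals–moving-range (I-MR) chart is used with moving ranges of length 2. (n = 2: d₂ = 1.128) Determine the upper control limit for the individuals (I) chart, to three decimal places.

X̄ = (5755.5 + 5754.0 + 5622.6 + 5791.4 + 5862.3 + 5837.3 + 5869.0 + 5812.2 + 5813.3) / 9 = 5790.8444
Moving ranges: 1.5, 131.4, 168.8, 70.9, 25.0, 31.7, 56.8, 1.1; M̄R̄ = 487.2000 / 8 = 60.9000
UCL = X̄ + 3·M̄R̄/d₂ = 5790.8444 + 3 × 60.9000 / 1.128 = 5952.8125

5952.813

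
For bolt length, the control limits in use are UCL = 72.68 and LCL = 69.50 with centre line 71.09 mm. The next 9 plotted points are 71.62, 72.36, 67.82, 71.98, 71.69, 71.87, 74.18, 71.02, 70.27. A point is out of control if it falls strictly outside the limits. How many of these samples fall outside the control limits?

Compare each point to [69.50, 72.68]: sample 3 = 67.82 < LCL; sample 7 = 74.18 > UCL.

2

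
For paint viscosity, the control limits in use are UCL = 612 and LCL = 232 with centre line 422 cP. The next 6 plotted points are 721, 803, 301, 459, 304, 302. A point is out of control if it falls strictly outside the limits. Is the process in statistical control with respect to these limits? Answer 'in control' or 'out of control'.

out of control

Compare each point to [232, 612]: sample 1 = 721 > UCL; sample 2 = 803 > UCL.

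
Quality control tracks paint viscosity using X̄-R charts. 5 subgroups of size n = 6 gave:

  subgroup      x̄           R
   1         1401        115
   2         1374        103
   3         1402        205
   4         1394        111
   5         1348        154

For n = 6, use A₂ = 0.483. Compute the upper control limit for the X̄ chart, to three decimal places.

1450.261

X̄̄ = (1401 + 1374 + 1402 + 1394 + 1348) / 5 = 6919.0000 / 5 = 1383.8000
R̄ = (115 + 103 + 205 + 111 + 154) / 5 = 688.0000 / 5 = 137.6000
UCL = X̄̄ + A₂·R̄ = 1383.8000 + 0.483 × 137.6000 = 1450.2608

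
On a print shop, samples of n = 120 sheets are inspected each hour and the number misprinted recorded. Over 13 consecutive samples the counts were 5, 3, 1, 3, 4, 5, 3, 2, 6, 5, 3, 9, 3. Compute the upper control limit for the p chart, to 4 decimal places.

0.0825

p̄ = Σdᵢ / (k·n) = 52 / (13 × 120) = 0.03333
UCL = p̄ + 3·√(p̄(1−p̄)/n) = 0.03333 + 3 × √(0.03333×0.96667/120) = 0.03333 + 3 × 0.01639 = 0.08249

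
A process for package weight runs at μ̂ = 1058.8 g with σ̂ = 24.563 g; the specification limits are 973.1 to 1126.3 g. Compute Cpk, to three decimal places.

Cpu = (USL − μ̂) / (3σ̂) = (1126.3 − 1058.8) / (3 × 24.563) = 0.9160; Cpl = (μ̂ − LSL) / (3σ̂) = (1058.8 − 973.1) / (3 × 24.563) = 1.1630; Cpk = min(Cpu, Cpl) = 0.9160

0.916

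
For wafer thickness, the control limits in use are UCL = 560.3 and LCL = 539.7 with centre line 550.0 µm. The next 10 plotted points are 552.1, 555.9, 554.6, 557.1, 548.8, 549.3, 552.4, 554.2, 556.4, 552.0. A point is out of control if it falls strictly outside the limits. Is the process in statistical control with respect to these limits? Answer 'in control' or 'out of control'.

in control

All 10 points lie within [539.7, 560.3].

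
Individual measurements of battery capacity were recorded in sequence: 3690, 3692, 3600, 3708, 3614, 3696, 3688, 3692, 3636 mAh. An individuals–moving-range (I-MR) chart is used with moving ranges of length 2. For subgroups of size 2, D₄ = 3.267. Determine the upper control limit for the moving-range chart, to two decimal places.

Moving ranges: 2, 92, 108, 94, 82, 8, 4, 56; M̄R̄ = 446.0000 / 8 = 55.7500
UCL_MR = D₄·M̄R̄ = 3.267 × 55.7500 = 182.1352

182.14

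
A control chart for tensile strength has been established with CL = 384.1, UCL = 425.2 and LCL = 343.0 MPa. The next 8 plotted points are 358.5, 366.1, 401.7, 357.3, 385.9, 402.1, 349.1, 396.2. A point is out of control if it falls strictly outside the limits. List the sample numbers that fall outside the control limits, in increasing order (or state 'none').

All 8 points lie within [343.0, 425.2].

none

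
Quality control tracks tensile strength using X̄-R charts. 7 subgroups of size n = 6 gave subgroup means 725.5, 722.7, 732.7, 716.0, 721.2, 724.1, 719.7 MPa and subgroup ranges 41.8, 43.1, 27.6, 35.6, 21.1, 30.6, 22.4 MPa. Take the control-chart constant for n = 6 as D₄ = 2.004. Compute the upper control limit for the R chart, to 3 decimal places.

R̄ = (41.8 + 43.1 + 27.6 + 35.6 + 21.1 + 30.6 + 22.4) / 7 = 222.2000 / 7 = 31.7429
UCL_R = D₄·R̄ = 2.004 × 31.7429 = 63.6127

63.613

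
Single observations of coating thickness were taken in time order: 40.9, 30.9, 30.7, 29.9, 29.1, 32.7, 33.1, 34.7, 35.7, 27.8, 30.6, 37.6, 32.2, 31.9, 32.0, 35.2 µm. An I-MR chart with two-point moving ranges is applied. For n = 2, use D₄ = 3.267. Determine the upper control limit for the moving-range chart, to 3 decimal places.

9.823

Moving ranges: 10.0, 0.2, 0.8, 0.8, 3.6, 0.4, 1.6, 1.0, 7.9, 2.8, 7.0, 5.4, 0.3, 0.1, 3.2; M̄R̄ = 45.1000 / 15 = 3.0067
UCL_MR = D₄·M̄R̄ = 3.267 × 3.0067 = 9.8228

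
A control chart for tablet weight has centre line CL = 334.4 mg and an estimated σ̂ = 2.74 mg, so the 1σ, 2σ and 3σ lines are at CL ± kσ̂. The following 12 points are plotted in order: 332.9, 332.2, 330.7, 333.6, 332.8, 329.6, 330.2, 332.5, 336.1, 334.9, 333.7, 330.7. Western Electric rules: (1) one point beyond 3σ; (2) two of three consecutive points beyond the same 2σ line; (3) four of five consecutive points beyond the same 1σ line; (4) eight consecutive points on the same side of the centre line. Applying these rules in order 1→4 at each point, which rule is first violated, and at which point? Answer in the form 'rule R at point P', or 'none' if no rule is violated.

Zone of each point (C = within 1σ̂, B = 1σ̂–2σ̂, A = 2σ̂–3σ̂, * = beyond 3σ̂; sign = side of CL): 1:-C, 2:-C, 3:-B, 4:-C, 5:-C, 6:-B, 7:-B, 8:-C, 9:+C, 10:+C, 11:-C, 12:-B
Rule 4 (eight consecutive points on the same side of the centre line) is satisfied at point 8.

rule 4 at point 8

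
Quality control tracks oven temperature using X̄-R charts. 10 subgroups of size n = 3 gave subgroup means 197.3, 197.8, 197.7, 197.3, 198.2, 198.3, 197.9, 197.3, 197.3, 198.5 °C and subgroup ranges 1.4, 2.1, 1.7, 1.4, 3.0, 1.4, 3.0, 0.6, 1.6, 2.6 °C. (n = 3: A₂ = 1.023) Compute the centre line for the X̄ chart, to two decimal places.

X̄̄ = (197.3 + 197.8 + 197.7 + 197.3 + 198.2 + 198.3 + 197.9 + 197.3 + 197.3 + 198.5) / 10 = 1977.6000 / 10 = 197.7600
CL = X̄̄ = 197.7600

197.76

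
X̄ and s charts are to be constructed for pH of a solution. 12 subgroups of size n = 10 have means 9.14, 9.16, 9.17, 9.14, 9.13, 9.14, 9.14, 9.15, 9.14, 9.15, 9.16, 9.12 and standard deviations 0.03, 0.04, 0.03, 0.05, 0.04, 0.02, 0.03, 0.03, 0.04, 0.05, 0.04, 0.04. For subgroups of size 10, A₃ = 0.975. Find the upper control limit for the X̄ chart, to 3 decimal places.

X̄̄ = (9.14 + 9.16 + 9.17 + 9.14 + 9.13 + 9.14 + 9.14 + 9.15 + 9.14 + 9.15 + 9.16 + 9.12) / 12 = 9.1450
s̄ = (0.03 + 0.04 + 0.03 + 0.05 + 0.04 + 0.02 + 0.03 + 0.03 + 0.04 + 0.05 + 0.04 + 0.04) / 12 = 0.0367
UCL = X̄̄ + A₃·s̄ = 9.1450 + 0.975 × 0.0367 = 9.1808

9.181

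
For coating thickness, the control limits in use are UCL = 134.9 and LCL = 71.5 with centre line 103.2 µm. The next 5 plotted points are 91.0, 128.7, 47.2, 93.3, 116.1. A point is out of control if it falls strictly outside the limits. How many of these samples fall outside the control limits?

1

Compare each point to [71.5, 134.9]: sample 3 = 47.2 < LCL.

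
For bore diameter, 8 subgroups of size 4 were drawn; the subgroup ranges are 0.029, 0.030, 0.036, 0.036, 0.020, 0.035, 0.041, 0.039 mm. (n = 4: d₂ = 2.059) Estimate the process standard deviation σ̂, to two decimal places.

0.02

R̄ = (0.029 + 0.030 + 0.036 + 0.036 + 0.020 + 0.035 + 0.041 + 0.039) / 8 = 0.0333
σ̂ = R̄ / d₂ = 0.0333 / 2.059 = 0.0161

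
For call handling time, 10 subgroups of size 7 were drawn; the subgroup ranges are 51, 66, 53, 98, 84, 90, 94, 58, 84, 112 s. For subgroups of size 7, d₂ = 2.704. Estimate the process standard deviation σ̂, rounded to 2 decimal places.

R̄ = (51 + 66 + 53 + 98 + 84 + 90 + 94 + 58 + 84 + 112) / 10 = 79.0000
σ̂ = R̄ / d₂ = 79.0000 / 2.704 = 29.2160

29.22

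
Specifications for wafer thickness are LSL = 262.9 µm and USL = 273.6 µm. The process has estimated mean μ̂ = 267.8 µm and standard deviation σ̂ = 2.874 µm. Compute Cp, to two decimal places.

Cp = (USL − LSL) / (6σ̂) = (273.6 − 262.9) / (6 × 2.874) = 10.7000 / 17.2440 = 0.6205

0.62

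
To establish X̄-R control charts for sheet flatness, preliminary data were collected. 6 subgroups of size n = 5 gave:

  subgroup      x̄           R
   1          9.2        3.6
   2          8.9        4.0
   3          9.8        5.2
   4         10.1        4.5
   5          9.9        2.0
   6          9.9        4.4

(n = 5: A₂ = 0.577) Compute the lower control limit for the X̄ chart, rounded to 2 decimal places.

7.35

X̄̄ = (9.2 + 8.9 + 9.8 + 10.1 + 9.9 + 9.9) / 6 = 57.8000 / 6 = 9.6333
R̄ = (3.6 + 4.0 + 5.2 + 4.5 + 2.0 + 4.4) / 6 = 23.7000 / 6 = 3.9500
LCL = X̄̄ − A₂·R̄ = 9.6333 − 0.577 × 3.9500 = 7.3542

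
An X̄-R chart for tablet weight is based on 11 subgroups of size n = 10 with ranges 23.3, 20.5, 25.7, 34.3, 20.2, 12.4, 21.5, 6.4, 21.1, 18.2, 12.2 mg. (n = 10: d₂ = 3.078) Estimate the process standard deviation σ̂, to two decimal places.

R̄ = (23.3 + 20.5 + 25.7 + 34.3 + 20.2 + 12.4 + 21.5 + 6.4 + 21.1 + 18.2 + 12.2) / 11 = 19.6182
σ̂ = R̄ / d₂ = 19.6182 / 3.078 = 6.3737

6.37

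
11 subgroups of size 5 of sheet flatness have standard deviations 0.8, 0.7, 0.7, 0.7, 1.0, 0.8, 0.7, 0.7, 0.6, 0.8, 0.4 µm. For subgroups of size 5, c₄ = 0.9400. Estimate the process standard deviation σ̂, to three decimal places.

s̄ = (0.8 + 0.7 + 0.7 + 0.7 + 1.0 + 0.8 + 0.7 + 0.7 + 0.6 + 0.8 + 0.4) / 11 = 0.7182
σ̂ = s̄ / c₄ = 0.7182 / 0.9400 = 0.7640

0.764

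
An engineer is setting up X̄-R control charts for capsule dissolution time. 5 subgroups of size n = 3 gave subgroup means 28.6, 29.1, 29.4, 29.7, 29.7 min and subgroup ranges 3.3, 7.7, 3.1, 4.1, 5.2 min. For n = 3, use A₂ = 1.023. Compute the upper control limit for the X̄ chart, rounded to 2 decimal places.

X̄̄ = (28.6 + 29.1 + 29.4 + 29.7 + 29.7) / 5 = 146.5000 / 5 = 29.3000
R̄ = (3.3 + 7.7 + 3.1 + 4.1 + 5.2) / 5 = 23.4000 / 5 = 4.6800
UCL = X̄̄ + A₂·R̄ = 29.3000 + 1.023 × 4.6800 = 34.0876

34.09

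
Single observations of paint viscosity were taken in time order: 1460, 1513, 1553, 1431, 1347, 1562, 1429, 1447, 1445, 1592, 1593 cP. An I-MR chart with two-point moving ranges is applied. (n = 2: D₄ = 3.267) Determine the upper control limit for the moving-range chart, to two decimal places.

Moving ranges: 53, 40, 122, 84, 215, 133, 18, 2, 147, 1; M̄R̄ = 815.0000 / 10 = 81.5000
UCL_MR = D₄·M̄R̄ = 3.267 × 81.5000 = 266.2605

266.26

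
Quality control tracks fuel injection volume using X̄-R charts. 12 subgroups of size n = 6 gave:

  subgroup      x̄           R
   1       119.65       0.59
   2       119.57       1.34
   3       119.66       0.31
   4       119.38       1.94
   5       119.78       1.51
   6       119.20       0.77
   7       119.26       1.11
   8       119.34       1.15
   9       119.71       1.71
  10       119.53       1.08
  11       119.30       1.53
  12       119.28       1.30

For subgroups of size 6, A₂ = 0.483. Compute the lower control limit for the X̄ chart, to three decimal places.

118.894

X̄̄ = (119.65 + 119.57 + 119.66 + 119.38 + 119.78 + 119.20 + 119.26 + 119.34 + 119.71 + 119.53 + 119.30 + 119.28) / 12 = 1433.6600 / 12 = 119.4717
R̄ = (0.59 + 1.34 + 0.31 + 1.94 + 1.51 + 0.77 + 1.11 + 1.15 + 1.71 + 1.08 + 1.53 + 1.30) / 12 = 14.3400 / 12 = 1.1950
LCL = X̄̄ − A₂·R̄ = 119.4717 − 0.483 × 1.1950 = 118.8945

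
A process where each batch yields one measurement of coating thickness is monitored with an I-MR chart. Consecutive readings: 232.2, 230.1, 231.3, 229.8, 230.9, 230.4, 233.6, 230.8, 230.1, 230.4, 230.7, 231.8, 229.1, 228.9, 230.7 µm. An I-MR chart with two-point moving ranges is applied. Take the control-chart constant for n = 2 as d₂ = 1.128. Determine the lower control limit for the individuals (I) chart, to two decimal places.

227.02

X̄ = (232.2 + 230.1 + 231.3 + 229.8 + 230.9 + 230.4 + 233.6 + 230.8 + 230.1 + 230.4 + 230.7 + 231.8 + 229.1 + 228.9 + 230.7) / 15 = 230.7200
Moving ranges: 2.1, 1.2, 1.5, 1.1, 0.5, 3.2, 2.8, 0.7, 0.3, 0.3, 1.1, 2.7, 0.2, 1.8; M̄R̄ = 19.5000 / 14 = 1.3929
LCL = X̄ − 3·M̄R̄/d₂ = 230.7200 − 3 × 1.3929 / 1.128 = 227.0156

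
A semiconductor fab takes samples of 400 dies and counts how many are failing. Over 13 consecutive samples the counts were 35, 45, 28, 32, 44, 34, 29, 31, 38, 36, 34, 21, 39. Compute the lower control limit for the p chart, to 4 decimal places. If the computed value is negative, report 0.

0.0438

p̄ = Σdᵢ / (k·n) = 446 / (13 × 400) = 0.08577
LCL = p̄ − 3·√(p̄(1−p̄)/n) = 0.08577 − 3 × 0.01400 = 0.04377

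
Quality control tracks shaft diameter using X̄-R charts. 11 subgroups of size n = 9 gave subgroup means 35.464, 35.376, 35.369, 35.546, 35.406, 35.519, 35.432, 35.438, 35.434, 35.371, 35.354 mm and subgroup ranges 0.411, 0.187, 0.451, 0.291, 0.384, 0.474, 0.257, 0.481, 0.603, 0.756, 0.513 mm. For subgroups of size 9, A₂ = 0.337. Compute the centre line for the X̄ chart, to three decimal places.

35.428

X̄̄ = (35.464 + 35.376 + 35.369 + 35.546 + 35.406 + 35.519 + 35.432 + 35.438 + 35.434 + 35.371 + 35.354) / 11 = 389.7090 / 11 = 35.4281
CL = X̄̄ = 35.4281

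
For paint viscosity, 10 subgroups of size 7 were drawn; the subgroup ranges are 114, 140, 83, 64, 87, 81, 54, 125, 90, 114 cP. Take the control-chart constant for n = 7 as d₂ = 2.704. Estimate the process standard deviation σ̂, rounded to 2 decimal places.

35.21

R̄ = (114 + 140 + 83 + 64 + 87 + 81 + 54 + 125 + 90 + 114) / 10 = 95.2000
σ̂ = R̄ / d₂ = 95.2000 / 2.704 = 35.2071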